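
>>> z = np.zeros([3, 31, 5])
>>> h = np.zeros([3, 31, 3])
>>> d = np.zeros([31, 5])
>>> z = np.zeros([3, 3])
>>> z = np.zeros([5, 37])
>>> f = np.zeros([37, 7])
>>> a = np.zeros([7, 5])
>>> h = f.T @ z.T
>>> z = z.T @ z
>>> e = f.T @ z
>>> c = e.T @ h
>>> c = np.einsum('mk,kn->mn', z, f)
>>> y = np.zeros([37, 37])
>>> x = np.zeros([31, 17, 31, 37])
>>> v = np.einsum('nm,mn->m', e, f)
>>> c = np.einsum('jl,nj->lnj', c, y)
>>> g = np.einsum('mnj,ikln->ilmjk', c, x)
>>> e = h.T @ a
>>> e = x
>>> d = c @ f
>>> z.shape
(37, 37)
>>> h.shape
(7, 5)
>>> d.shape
(7, 37, 7)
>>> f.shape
(37, 7)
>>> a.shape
(7, 5)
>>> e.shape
(31, 17, 31, 37)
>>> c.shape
(7, 37, 37)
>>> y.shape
(37, 37)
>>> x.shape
(31, 17, 31, 37)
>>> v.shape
(37,)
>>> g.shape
(31, 31, 7, 37, 17)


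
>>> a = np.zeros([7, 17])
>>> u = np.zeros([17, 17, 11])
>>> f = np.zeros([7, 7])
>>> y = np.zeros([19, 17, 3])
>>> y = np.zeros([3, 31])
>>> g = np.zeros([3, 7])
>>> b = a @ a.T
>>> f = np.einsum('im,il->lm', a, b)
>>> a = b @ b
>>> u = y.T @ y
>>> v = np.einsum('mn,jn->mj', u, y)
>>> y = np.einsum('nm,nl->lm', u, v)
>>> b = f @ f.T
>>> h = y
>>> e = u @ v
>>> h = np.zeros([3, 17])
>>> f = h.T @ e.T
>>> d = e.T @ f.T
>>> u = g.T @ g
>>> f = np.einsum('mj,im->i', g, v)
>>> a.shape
(7, 7)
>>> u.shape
(7, 7)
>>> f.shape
(31,)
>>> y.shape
(3, 31)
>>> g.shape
(3, 7)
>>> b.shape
(7, 7)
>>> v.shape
(31, 3)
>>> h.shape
(3, 17)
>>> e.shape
(31, 3)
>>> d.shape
(3, 17)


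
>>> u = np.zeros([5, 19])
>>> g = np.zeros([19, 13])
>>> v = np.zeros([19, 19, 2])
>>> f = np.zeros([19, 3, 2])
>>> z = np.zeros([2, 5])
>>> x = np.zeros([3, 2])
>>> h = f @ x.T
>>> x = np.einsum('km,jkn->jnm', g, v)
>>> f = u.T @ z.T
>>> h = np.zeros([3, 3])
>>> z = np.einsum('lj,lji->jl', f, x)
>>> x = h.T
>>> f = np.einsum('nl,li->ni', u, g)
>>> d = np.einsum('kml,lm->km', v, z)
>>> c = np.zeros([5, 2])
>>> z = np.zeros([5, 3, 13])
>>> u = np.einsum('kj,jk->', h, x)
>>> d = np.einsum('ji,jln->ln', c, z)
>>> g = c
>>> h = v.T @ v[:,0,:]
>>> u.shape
()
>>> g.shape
(5, 2)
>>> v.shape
(19, 19, 2)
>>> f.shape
(5, 13)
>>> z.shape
(5, 3, 13)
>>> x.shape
(3, 3)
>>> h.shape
(2, 19, 2)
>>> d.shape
(3, 13)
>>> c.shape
(5, 2)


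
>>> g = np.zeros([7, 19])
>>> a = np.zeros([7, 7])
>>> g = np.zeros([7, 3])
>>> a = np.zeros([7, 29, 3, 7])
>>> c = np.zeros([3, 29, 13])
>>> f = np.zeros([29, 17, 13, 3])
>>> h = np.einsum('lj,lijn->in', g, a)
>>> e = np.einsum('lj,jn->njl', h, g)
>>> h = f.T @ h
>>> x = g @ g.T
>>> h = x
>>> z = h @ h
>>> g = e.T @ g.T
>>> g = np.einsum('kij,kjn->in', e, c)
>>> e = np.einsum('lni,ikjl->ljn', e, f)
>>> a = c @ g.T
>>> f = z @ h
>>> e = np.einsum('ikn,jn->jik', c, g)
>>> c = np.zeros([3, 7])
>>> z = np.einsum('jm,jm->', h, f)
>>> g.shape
(7, 13)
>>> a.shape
(3, 29, 7)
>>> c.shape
(3, 7)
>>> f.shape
(7, 7)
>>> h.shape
(7, 7)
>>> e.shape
(7, 3, 29)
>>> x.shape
(7, 7)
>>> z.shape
()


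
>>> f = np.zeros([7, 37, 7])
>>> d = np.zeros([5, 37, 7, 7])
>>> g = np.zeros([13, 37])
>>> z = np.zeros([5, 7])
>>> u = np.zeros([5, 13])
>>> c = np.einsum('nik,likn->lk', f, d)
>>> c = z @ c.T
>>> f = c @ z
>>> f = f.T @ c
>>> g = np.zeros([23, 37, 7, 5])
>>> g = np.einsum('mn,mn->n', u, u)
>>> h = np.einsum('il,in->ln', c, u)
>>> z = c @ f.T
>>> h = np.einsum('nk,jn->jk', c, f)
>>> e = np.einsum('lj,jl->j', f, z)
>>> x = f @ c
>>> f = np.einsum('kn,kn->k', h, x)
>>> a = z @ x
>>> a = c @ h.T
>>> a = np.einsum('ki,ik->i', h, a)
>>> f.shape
(7,)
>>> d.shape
(5, 37, 7, 7)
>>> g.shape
(13,)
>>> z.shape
(5, 7)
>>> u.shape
(5, 13)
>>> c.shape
(5, 5)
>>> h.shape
(7, 5)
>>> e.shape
(5,)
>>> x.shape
(7, 5)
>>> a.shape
(5,)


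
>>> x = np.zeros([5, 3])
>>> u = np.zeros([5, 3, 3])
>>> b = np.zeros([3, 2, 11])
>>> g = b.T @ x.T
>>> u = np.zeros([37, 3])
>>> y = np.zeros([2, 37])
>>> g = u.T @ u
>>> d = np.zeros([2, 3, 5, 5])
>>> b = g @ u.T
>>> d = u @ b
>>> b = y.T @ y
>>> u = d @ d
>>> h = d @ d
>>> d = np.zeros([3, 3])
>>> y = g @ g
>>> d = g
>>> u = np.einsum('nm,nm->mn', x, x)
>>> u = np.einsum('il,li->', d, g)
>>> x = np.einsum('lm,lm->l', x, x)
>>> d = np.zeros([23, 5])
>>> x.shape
(5,)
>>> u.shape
()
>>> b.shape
(37, 37)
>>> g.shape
(3, 3)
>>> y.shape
(3, 3)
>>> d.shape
(23, 5)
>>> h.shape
(37, 37)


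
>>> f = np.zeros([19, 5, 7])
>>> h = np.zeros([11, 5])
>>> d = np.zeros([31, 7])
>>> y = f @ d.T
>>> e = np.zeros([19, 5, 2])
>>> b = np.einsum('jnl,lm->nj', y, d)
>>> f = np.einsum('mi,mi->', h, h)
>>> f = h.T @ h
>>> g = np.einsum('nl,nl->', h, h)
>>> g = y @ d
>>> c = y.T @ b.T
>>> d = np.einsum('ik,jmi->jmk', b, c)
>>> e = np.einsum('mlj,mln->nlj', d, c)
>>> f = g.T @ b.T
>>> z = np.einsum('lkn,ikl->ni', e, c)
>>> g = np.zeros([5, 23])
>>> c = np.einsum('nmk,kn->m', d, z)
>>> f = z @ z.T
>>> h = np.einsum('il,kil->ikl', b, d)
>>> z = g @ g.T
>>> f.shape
(19, 19)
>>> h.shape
(5, 31, 19)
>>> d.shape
(31, 5, 19)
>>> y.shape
(19, 5, 31)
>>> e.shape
(5, 5, 19)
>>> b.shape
(5, 19)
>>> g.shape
(5, 23)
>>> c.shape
(5,)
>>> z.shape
(5, 5)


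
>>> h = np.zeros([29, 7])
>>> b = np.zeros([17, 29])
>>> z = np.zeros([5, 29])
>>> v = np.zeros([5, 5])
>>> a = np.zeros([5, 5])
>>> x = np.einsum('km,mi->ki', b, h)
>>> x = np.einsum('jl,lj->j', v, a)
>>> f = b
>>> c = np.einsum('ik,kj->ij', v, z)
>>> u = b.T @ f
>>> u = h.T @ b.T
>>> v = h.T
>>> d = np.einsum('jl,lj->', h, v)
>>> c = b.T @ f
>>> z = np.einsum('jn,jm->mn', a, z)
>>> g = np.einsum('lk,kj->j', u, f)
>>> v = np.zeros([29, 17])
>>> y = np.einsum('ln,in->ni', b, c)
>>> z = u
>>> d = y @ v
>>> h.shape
(29, 7)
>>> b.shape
(17, 29)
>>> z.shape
(7, 17)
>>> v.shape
(29, 17)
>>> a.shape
(5, 5)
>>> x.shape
(5,)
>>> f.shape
(17, 29)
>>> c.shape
(29, 29)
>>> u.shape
(7, 17)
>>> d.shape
(29, 17)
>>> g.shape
(29,)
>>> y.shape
(29, 29)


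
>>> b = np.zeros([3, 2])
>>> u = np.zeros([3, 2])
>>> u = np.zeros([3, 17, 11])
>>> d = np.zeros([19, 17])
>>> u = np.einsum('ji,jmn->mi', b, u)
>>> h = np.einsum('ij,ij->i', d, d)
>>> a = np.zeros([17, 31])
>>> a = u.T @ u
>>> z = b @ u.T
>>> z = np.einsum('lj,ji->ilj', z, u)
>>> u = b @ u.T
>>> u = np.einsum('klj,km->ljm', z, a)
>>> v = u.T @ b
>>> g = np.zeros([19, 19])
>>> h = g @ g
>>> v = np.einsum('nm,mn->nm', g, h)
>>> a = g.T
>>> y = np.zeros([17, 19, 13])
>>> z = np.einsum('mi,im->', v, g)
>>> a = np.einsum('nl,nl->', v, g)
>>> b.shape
(3, 2)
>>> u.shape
(3, 17, 2)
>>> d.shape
(19, 17)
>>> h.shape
(19, 19)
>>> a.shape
()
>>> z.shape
()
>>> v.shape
(19, 19)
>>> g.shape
(19, 19)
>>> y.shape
(17, 19, 13)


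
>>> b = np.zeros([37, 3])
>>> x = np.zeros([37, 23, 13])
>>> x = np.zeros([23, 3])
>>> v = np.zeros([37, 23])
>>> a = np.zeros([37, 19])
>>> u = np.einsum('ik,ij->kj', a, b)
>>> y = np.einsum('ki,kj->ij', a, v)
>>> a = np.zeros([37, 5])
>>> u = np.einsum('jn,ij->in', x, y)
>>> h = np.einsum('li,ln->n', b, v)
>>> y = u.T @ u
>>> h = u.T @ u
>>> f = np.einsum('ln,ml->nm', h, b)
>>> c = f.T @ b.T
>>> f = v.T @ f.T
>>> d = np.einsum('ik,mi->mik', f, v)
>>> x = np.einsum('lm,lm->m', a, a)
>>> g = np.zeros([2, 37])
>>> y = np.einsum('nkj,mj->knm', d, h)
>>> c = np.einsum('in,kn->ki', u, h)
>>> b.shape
(37, 3)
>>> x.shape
(5,)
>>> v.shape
(37, 23)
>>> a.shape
(37, 5)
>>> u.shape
(19, 3)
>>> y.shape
(23, 37, 3)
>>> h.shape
(3, 3)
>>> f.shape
(23, 3)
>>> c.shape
(3, 19)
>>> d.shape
(37, 23, 3)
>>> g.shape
(2, 37)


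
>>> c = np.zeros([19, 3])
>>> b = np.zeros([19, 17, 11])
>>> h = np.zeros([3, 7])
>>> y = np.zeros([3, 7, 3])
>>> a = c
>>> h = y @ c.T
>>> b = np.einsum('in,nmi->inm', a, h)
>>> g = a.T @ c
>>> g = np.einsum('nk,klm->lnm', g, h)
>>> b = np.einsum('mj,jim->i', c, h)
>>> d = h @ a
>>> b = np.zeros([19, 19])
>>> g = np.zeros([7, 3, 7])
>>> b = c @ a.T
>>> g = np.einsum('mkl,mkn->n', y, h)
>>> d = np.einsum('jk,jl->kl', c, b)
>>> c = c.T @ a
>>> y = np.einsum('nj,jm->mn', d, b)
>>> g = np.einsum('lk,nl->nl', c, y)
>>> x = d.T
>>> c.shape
(3, 3)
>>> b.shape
(19, 19)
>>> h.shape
(3, 7, 19)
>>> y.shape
(19, 3)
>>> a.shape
(19, 3)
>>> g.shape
(19, 3)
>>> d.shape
(3, 19)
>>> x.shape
(19, 3)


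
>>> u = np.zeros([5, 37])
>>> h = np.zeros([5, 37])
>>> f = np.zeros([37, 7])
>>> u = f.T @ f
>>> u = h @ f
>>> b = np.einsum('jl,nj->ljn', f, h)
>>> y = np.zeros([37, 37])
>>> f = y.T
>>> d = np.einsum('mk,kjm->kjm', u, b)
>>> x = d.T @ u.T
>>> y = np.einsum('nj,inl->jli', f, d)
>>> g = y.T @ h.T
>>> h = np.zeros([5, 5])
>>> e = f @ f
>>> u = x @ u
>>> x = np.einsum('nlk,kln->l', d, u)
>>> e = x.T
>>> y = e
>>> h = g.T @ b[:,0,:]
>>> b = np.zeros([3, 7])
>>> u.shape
(5, 37, 7)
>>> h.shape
(5, 5, 5)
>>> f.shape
(37, 37)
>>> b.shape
(3, 7)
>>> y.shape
(37,)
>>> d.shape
(7, 37, 5)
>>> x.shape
(37,)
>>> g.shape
(7, 5, 5)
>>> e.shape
(37,)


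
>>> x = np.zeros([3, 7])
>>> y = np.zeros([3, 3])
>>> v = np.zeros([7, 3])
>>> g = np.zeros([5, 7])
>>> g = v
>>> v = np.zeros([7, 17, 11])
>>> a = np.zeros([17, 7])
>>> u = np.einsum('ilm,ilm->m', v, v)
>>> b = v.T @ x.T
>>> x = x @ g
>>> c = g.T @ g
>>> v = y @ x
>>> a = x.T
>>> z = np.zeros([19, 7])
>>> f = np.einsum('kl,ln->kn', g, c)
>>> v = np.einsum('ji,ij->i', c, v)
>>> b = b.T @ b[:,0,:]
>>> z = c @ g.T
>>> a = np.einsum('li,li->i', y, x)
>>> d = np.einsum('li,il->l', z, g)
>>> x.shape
(3, 3)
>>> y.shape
(3, 3)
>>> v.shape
(3,)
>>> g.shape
(7, 3)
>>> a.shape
(3,)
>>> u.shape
(11,)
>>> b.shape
(3, 17, 3)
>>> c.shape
(3, 3)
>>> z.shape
(3, 7)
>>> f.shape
(7, 3)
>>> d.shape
(3,)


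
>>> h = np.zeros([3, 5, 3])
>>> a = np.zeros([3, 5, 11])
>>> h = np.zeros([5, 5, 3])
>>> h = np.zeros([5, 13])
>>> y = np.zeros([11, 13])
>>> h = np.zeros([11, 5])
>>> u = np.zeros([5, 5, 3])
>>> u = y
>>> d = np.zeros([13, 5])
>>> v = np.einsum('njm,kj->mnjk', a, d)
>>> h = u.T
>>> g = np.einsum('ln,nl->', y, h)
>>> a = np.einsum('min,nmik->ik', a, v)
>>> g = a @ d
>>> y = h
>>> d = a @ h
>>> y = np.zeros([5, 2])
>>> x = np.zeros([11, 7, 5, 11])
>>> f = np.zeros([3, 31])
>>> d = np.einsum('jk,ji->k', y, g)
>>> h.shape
(13, 11)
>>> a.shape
(5, 13)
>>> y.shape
(5, 2)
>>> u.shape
(11, 13)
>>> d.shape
(2,)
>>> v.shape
(11, 3, 5, 13)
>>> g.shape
(5, 5)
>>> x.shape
(11, 7, 5, 11)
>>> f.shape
(3, 31)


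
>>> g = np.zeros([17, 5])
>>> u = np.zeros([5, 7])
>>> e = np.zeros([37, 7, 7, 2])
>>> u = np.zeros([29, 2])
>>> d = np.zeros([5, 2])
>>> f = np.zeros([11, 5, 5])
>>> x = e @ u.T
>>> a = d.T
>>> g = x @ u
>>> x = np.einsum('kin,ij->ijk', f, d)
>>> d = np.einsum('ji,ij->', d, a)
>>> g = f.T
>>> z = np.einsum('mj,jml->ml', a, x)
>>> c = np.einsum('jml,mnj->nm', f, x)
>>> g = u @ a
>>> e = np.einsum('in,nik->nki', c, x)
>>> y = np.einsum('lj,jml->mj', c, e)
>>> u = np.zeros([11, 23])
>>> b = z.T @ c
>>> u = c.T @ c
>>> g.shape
(29, 5)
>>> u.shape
(5, 5)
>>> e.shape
(5, 11, 2)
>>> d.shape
()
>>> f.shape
(11, 5, 5)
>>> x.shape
(5, 2, 11)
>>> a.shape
(2, 5)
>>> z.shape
(2, 11)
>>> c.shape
(2, 5)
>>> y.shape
(11, 5)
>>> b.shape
(11, 5)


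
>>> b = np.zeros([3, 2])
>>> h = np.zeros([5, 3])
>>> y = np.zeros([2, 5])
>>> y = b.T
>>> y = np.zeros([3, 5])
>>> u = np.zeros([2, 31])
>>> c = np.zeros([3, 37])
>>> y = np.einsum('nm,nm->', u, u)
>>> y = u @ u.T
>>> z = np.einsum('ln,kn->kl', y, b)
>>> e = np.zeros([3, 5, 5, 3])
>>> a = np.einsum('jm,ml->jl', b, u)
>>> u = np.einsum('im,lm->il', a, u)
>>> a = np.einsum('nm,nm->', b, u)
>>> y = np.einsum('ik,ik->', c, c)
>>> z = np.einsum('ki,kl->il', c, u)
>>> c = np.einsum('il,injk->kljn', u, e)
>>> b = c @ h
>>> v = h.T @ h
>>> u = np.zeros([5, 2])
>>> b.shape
(3, 2, 5, 3)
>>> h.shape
(5, 3)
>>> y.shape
()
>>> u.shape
(5, 2)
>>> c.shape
(3, 2, 5, 5)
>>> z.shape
(37, 2)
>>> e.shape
(3, 5, 5, 3)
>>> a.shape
()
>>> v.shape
(3, 3)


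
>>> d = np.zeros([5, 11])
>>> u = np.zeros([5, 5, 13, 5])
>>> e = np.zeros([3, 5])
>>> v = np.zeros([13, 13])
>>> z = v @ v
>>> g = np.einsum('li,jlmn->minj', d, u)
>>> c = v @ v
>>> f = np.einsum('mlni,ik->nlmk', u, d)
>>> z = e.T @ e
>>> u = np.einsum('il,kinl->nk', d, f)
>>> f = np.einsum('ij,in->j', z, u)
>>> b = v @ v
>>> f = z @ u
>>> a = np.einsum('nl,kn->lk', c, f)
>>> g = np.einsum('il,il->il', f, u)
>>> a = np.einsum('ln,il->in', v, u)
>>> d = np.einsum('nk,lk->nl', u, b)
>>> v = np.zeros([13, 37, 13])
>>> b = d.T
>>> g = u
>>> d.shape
(5, 13)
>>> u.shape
(5, 13)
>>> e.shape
(3, 5)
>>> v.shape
(13, 37, 13)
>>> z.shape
(5, 5)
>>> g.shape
(5, 13)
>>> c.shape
(13, 13)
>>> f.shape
(5, 13)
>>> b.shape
(13, 5)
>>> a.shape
(5, 13)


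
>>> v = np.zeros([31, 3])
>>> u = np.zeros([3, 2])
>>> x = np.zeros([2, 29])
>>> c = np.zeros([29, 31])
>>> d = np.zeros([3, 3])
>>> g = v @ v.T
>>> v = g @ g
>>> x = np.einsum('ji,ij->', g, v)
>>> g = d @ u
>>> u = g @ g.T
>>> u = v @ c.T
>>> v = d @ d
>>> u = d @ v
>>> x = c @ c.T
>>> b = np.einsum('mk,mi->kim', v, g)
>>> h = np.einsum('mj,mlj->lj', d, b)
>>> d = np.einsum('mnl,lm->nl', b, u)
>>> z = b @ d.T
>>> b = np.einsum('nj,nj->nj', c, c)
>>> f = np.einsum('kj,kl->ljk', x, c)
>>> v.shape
(3, 3)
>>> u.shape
(3, 3)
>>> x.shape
(29, 29)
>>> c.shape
(29, 31)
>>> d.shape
(2, 3)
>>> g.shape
(3, 2)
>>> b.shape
(29, 31)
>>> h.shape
(2, 3)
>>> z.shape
(3, 2, 2)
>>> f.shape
(31, 29, 29)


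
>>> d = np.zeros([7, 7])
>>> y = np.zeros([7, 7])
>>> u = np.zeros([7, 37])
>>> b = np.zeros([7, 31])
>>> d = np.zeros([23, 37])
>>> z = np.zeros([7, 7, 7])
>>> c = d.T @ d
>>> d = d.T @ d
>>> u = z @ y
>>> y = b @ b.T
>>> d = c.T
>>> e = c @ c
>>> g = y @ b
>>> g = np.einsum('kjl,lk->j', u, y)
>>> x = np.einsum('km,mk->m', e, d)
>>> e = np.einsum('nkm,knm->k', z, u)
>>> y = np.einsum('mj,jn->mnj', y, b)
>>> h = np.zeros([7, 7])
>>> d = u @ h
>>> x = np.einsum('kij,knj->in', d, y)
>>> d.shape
(7, 7, 7)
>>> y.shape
(7, 31, 7)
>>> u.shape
(7, 7, 7)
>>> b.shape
(7, 31)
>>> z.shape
(7, 7, 7)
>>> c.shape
(37, 37)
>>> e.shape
(7,)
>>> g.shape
(7,)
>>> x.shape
(7, 31)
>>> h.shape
(7, 7)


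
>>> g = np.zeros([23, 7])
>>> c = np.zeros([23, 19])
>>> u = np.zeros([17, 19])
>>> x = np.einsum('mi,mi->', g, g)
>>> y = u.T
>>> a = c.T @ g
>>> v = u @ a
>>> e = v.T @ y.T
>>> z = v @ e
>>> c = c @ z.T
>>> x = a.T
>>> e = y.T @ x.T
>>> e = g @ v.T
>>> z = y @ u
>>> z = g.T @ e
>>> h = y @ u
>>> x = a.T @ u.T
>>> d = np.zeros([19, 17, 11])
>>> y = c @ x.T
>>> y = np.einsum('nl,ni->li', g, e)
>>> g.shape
(23, 7)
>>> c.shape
(23, 17)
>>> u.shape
(17, 19)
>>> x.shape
(7, 17)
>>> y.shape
(7, 17)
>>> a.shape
(19, 7)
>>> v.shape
(17, 7)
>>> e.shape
(23, 17)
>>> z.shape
(7, 17)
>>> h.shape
(19, 19)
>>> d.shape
(19, 17, 11)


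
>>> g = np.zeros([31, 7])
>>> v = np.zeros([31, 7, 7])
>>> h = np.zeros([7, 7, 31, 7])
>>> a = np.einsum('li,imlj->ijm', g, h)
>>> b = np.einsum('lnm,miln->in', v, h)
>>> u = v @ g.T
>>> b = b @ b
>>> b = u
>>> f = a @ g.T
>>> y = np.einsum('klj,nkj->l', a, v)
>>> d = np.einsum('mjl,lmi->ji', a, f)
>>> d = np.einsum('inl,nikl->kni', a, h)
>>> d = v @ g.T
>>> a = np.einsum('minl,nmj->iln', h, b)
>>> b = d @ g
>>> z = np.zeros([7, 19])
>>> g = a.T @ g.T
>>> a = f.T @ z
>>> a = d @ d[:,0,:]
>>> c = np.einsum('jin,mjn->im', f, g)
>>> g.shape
(31, 7, 31)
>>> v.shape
(31, 7, 7)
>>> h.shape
(7, 7, 31, 7)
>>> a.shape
(31, 7, 31)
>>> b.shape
(31, 7, 7)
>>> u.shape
(31, 7, 31)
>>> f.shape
(7, 7, 31)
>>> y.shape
(7,)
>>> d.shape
(31, 7, 31)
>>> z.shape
(7, 19)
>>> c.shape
(7, 31)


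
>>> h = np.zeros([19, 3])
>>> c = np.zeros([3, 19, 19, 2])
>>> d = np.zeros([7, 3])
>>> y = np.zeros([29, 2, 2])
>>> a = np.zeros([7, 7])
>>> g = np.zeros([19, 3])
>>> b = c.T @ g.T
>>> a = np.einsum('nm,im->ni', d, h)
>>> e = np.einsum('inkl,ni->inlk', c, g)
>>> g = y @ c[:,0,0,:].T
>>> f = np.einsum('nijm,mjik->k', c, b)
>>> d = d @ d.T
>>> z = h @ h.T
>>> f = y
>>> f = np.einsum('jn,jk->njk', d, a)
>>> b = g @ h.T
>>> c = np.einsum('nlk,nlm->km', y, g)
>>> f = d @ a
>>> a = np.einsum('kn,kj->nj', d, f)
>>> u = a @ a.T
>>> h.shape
(19, 3)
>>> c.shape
(2, 3)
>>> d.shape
(7, 7)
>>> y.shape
(29, 2, 2)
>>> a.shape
(7, 19)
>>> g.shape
(29, 2, 3)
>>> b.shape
(29, 2, 19)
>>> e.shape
(3, 19, 2, 19)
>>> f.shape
(7, 19)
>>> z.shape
(19, 19)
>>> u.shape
(7, 7)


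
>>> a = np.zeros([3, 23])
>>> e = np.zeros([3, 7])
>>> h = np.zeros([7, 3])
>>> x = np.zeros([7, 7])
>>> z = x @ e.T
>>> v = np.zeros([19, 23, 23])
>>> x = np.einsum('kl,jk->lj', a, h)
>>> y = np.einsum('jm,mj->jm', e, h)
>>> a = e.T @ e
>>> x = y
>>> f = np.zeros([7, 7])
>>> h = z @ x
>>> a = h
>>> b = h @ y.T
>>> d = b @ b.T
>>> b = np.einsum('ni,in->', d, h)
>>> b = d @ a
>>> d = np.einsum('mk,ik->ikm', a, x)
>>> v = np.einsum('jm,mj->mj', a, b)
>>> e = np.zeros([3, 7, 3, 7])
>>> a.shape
(7, 7)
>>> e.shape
(3, 7, 3, 7)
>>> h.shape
(7, 7)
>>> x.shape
(3, 7)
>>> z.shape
(7, 3)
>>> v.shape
(7, 7)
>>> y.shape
(3, 7)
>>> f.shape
(7, 7)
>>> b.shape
(7, 7)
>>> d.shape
(3, 7, 7)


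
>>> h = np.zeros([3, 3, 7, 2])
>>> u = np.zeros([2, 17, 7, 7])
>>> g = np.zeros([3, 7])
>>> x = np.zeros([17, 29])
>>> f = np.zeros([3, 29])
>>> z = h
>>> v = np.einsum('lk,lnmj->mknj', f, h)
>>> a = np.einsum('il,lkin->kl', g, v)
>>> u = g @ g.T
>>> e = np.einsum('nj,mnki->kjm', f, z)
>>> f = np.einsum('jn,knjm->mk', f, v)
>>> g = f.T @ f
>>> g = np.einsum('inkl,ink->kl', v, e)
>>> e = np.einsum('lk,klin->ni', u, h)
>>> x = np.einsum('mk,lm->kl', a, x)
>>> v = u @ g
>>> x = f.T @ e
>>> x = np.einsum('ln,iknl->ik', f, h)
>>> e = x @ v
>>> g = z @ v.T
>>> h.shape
(3, 3, 7, 2)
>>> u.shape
(3, 3)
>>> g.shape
(3, 3, 7, 3)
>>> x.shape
(3, 3)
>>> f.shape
(2, 7)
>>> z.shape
(3, 3, 7, 2)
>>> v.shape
(3, 2)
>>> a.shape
(29, 7)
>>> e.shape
(3, 2)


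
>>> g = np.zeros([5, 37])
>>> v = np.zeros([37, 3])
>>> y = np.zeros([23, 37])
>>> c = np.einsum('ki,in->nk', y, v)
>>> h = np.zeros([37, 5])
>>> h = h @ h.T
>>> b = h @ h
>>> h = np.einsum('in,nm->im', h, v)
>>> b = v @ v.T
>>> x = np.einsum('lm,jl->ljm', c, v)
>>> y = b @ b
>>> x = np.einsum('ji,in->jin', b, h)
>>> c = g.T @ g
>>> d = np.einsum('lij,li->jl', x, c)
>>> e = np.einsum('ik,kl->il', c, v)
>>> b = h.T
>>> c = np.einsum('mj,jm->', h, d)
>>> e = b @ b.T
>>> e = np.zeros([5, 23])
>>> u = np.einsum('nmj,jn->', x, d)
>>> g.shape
(5, 37)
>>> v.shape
(37, 3)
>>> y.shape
(37, 37)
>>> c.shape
()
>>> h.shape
(37, 3)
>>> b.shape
(3, 37)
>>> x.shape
(37, 37, 3)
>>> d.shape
(3, 37)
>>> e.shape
(5, 23)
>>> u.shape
()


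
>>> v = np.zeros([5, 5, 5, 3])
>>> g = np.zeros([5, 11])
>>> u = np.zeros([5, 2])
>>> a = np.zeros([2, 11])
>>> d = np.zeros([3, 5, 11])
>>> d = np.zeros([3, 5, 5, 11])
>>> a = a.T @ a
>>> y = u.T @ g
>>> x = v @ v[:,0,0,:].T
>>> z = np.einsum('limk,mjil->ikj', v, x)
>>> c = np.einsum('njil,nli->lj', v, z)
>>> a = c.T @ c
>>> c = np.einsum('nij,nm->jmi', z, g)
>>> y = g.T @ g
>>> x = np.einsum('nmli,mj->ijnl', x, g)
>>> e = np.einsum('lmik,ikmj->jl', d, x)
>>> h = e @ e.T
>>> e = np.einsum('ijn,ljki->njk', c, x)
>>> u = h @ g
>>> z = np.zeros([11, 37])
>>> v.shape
(5, 5, 5, 3)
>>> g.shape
(5, 11)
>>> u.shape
(5, 11)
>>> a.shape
(5, 5)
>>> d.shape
(3, 5, 5, 11)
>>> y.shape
(11, 11)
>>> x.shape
(5, 11, 5, 5)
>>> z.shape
(11, 37)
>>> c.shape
(5, 11, 3)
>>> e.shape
(3, 11, 5)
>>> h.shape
(5, 5)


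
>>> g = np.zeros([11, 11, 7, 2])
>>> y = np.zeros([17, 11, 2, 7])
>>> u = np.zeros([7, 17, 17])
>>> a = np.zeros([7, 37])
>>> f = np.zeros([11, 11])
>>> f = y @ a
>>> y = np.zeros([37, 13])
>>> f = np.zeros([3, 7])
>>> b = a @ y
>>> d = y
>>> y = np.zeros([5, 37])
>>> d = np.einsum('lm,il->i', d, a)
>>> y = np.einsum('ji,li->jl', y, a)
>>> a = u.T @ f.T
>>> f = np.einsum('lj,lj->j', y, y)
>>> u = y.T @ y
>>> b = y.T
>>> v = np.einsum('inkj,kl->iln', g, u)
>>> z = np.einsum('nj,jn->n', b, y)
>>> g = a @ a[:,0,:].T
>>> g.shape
(17, 17, 17)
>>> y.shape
(5, 7)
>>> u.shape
(7, 7)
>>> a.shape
(17, 17, 3)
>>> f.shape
(7,)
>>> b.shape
(7, 5)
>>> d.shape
(7,)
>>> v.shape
(11, 7, 11)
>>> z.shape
(7,)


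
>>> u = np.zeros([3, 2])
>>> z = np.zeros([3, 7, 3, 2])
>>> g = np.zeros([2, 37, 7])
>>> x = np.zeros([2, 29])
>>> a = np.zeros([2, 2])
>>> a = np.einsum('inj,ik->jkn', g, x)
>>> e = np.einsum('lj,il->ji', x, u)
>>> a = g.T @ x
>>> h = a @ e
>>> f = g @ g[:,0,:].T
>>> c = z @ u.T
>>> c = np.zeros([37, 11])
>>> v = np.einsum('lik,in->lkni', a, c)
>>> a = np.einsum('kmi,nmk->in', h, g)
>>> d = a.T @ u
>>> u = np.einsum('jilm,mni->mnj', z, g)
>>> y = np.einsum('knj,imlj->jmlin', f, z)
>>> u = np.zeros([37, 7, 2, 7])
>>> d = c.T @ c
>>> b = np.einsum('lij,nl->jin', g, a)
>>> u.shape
(37, 7, 2, 7)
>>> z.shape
(3, 7, 3, 2)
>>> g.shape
(2, 37, 7)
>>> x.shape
(2, 29)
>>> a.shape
(3, 2)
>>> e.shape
(29, 3)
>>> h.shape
(7, 37, 3)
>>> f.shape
(2, 37, 2)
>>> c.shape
(37, 11)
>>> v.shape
(7, 29, 11, 37)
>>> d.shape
(11, 11)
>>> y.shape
(2, 7, 3, 3, 37)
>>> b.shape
(7, 37, 3)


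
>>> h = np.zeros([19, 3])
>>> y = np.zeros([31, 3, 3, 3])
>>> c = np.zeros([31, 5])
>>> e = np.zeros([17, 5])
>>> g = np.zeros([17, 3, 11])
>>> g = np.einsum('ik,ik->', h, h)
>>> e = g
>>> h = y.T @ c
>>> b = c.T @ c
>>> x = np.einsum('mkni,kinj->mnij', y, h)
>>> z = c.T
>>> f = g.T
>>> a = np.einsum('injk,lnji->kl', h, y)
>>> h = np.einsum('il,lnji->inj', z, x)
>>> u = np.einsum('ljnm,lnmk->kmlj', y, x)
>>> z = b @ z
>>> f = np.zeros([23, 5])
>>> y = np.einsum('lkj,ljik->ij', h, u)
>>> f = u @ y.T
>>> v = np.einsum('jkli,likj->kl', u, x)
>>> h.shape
(5, 3, 3)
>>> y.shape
(31, 3)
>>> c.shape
(31, 5)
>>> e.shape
()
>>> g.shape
()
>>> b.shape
(5, 5)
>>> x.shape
(31, 3, 3, 5)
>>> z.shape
(5, 31)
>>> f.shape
(5, 3, 31, 31)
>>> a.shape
(5, 31)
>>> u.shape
(5, 3, 31, 3)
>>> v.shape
(3, 31)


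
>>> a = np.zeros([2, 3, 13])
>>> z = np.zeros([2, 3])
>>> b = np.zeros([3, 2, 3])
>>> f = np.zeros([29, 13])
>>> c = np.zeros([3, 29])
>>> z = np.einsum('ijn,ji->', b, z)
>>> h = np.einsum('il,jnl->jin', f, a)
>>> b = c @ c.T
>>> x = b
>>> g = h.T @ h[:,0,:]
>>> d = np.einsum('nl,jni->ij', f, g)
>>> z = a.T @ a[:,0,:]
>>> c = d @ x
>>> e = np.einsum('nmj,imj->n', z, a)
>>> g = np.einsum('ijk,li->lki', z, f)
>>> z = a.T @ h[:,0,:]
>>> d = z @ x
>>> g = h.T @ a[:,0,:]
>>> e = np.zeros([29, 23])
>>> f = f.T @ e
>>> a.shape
(2, 3, 13)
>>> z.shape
(13, 3, 3)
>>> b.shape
(3, 3)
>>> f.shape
(13, 23)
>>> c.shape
(3, 3)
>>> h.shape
(2, 29, 3)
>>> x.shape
(3, 3)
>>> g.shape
(3, 29, 13)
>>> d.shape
(13, 3, 3)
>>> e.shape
(29, 23)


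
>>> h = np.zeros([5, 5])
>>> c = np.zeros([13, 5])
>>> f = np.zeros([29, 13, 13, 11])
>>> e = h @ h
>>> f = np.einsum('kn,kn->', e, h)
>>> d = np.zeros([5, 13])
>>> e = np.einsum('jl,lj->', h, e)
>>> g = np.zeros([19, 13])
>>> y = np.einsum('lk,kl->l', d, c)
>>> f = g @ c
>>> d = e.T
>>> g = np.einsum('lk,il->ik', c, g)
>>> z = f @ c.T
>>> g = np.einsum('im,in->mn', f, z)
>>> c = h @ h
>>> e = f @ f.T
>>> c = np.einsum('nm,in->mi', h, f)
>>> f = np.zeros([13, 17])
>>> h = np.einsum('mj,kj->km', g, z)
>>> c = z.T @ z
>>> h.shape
(19, 5)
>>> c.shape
(13, 13)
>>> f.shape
(13, 17)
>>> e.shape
(19, 19)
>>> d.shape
()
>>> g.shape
(5, 13)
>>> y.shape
(5,)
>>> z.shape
(19, 13)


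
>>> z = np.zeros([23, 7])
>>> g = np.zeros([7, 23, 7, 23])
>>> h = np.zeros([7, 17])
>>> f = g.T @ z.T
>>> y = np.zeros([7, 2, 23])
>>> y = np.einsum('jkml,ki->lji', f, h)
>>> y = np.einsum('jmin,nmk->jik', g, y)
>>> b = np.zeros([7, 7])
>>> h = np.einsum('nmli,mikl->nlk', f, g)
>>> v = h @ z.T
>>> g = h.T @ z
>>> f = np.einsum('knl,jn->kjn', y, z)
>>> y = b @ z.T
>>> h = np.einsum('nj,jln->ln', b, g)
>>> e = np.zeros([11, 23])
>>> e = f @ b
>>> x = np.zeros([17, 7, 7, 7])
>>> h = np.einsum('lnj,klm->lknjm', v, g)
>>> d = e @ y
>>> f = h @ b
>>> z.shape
(23, 7)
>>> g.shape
(7, 23, 7)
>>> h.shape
(23, 7, 23, 23, 7)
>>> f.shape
(23, 7, 23, 23, 7)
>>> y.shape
(7, 23)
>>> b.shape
(7, 7)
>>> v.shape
(23, 23, 23)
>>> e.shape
(7, 23, 7)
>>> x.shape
(17, 7, 7, 7)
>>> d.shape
(7, 23, 23)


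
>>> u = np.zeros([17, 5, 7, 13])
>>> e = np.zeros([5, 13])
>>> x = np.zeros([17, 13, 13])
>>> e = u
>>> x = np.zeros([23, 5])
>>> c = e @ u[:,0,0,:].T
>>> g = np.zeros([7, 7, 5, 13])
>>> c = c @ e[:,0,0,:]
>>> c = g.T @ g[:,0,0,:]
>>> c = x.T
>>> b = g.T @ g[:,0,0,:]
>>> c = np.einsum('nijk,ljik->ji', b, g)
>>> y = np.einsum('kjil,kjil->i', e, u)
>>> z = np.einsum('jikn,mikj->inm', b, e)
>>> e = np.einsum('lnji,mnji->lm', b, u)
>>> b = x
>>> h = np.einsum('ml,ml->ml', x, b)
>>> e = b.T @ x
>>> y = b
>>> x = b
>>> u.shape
(17, 5, 7, 13)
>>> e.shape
(5, 5)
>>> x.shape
(23, 5)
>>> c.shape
(7, 5)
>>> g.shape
(7, 7, 5, 13)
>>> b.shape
(23, 5)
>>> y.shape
(23, 5)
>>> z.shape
(5, 13, 17)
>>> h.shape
(23, 5)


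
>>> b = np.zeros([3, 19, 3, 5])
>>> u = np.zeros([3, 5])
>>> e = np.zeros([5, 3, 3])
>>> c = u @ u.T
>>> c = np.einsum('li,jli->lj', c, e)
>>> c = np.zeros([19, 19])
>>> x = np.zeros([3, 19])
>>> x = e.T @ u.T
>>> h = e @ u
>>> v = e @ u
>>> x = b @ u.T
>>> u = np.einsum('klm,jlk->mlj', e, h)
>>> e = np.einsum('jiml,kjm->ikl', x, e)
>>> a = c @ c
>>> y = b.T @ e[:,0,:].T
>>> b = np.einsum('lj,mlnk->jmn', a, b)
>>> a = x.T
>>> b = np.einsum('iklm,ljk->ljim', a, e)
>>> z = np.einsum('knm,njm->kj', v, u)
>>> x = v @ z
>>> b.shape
(19, 5, 3, 3)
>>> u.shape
(3, 3, 5)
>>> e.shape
(19, 5, 3)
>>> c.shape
(19, 19)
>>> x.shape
(5, 3, 3)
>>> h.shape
(5, 3, 5)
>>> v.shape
(5, 3, 5)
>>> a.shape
(3, 3, 19, 3)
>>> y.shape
(5, 3, 19, 19)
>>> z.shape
(5, 3)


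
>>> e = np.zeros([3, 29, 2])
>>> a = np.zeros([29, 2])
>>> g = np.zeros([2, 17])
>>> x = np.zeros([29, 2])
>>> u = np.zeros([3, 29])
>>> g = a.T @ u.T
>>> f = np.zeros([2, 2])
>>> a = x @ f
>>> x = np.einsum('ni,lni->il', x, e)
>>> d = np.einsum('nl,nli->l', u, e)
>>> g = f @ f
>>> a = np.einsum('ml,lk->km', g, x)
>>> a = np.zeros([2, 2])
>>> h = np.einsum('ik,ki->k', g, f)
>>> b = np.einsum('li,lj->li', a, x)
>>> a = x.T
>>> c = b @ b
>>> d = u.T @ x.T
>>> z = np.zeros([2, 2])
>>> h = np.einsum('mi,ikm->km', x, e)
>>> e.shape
(3, 29, 2)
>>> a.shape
(3, 2)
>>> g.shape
(2, 2)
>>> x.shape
(2, 3)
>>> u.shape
(3, 29)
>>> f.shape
(2, 2)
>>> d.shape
(29, 2)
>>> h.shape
(29, 2)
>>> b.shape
(2, 2)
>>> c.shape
(2, 2)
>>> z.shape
(2, 2)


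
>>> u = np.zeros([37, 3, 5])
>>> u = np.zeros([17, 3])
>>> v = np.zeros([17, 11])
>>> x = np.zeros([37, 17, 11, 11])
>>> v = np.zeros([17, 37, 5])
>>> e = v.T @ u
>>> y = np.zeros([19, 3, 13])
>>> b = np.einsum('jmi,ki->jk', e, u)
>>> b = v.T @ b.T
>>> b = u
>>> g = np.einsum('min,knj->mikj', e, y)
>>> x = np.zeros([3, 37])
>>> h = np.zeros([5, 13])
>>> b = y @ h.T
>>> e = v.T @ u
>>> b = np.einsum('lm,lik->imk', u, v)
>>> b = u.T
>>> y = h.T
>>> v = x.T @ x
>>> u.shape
(17, 3)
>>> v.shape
(37, 37)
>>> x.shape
(3, 37)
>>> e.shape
(5, 37, 3)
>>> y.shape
(13, 5)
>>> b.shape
(3, 17)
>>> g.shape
(5, 37, 19, 13)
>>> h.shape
(5, 13)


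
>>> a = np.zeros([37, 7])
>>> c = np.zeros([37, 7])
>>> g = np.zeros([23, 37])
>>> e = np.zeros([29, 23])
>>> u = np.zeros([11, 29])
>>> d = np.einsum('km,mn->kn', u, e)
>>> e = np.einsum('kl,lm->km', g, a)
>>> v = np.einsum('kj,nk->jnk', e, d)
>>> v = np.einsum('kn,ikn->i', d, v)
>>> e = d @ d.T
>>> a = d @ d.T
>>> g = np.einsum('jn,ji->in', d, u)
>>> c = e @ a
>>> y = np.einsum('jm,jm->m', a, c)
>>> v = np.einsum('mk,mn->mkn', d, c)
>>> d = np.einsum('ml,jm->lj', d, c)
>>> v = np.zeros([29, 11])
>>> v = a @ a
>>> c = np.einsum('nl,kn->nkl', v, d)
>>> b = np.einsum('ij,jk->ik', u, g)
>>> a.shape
(11, 11)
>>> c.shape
(11, 23, 11)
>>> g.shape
(29, 23)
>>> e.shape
(11, 11)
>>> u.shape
(11, 29)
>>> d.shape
(23, 11)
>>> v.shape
(11, 11)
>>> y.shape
(11,)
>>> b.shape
(11, 23)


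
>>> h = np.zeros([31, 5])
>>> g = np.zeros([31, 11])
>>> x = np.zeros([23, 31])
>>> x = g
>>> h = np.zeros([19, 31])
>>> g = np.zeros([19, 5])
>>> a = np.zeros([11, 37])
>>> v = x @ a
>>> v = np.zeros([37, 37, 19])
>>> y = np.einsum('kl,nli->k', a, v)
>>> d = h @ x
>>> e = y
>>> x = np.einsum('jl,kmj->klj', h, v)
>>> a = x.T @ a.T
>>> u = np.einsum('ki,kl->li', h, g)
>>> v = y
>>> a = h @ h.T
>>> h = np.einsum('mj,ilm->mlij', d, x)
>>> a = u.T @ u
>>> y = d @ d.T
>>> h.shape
(19, 31, 37, 11)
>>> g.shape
(19, 5)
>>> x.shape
(37, 31, 19)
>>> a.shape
(31, 31)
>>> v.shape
(11,)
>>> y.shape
(19, 19)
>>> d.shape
(19, 11)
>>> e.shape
(11,)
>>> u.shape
(5, 31)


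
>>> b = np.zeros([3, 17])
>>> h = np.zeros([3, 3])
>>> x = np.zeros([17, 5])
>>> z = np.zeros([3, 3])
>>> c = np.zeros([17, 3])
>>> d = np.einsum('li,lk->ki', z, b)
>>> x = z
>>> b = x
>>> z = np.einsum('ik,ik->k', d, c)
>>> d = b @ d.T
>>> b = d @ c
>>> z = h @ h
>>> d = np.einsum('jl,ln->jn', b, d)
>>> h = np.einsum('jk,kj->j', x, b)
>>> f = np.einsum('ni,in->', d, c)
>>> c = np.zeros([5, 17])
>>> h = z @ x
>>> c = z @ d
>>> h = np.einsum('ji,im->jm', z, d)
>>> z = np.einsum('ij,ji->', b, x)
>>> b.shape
(3, 3)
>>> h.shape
(3, 17)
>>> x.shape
(3, 3)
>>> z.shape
()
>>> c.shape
(3, 17)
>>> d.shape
(3, 17)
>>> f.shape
()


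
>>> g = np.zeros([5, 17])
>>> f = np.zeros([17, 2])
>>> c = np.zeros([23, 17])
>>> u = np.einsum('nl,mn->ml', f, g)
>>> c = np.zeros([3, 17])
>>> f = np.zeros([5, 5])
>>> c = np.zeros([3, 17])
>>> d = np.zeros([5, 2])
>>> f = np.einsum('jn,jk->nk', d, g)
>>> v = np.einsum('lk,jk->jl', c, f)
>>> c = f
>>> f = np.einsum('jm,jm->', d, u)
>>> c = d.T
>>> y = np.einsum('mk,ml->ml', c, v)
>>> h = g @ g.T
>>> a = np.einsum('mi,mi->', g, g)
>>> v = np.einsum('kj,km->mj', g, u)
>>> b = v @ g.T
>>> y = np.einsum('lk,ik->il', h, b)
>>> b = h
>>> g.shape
(5, 17)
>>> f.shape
()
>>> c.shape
(2, 5)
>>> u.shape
(5, 2)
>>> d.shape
(5, 2)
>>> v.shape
(2, 17)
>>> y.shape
(2, 5)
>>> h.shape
(5, 5)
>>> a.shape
()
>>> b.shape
(5, 5)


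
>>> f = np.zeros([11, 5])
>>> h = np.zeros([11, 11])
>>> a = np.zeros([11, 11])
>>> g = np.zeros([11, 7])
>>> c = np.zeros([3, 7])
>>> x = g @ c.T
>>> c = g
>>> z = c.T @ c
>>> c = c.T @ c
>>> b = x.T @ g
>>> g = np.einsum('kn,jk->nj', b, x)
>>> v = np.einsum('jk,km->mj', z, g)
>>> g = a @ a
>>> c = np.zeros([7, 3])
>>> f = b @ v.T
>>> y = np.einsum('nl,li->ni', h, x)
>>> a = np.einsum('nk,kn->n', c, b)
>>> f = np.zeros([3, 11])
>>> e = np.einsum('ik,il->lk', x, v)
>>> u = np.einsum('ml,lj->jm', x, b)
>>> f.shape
(3, 11)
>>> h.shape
(11, 11)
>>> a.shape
(7,)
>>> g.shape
(11, 11)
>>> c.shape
(7, 3)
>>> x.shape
(11, 3)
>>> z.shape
(7, 7)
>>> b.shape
(3, 7)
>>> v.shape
(11, 7)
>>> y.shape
(11, 3)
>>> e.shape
(7, 3)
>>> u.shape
(7, 11)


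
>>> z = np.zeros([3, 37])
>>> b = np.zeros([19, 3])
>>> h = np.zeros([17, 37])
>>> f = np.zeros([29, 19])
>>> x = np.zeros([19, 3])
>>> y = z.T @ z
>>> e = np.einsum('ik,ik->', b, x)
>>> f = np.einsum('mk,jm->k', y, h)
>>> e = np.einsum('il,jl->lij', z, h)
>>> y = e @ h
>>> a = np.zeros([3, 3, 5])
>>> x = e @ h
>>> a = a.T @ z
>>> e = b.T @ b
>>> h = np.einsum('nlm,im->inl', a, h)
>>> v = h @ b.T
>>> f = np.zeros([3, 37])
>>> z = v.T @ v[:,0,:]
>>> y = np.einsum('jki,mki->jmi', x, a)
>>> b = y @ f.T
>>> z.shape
(19, 5, 19)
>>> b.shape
(37, 5, 3)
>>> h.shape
(17, 5, 3)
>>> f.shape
(3, 37)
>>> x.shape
(37, 3, 37)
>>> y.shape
(37, 5, 37)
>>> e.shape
(3, 3)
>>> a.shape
(5, 3, 37)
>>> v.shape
(17, 5, 19)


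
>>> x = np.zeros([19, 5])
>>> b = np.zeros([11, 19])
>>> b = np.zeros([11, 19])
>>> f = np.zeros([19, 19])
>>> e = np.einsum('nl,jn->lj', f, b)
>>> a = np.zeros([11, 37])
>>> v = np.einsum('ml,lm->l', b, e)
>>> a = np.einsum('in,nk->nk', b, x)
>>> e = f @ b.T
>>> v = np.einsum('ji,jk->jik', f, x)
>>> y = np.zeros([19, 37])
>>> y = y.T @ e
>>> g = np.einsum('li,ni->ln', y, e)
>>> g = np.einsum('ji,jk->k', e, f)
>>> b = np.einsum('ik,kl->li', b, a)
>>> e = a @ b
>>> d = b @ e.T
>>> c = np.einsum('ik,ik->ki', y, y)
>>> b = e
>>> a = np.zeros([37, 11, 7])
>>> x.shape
(19, 5)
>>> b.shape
(19, 11)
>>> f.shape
(19, 19)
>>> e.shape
(19, 11)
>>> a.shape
(37, 11, 7)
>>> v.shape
(19, 19, 5)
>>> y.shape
(37, 11)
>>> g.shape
(19,)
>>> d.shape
(5, 19)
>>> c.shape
(11, 37)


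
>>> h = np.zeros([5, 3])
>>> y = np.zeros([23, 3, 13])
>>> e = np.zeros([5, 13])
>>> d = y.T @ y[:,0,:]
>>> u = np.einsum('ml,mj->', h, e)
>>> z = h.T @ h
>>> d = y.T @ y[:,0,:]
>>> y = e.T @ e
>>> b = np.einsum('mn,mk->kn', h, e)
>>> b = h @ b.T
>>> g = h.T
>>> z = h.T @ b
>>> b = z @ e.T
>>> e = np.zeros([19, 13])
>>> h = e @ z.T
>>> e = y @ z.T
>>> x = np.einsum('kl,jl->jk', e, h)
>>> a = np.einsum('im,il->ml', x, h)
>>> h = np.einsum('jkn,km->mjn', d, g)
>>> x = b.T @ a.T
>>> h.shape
(5, 13, 13)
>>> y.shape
(13, 13)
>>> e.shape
(13, 3)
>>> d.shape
(13, 3, 13)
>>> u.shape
()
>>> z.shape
(3, 13)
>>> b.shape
(3, 5)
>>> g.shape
(3, 5)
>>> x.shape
(5, 13)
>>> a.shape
(13, 3)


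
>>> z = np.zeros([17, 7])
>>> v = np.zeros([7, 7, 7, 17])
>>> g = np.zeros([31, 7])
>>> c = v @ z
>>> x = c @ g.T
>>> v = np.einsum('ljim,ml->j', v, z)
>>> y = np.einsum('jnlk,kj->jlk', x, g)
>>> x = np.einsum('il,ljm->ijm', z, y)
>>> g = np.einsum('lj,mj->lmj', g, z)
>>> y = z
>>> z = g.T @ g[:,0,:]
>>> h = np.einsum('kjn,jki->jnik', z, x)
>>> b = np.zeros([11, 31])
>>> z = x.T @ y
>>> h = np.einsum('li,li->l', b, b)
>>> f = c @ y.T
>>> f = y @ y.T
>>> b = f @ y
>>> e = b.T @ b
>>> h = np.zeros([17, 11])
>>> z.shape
(31, 7, 7)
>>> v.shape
(7,)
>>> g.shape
(31, 17, 7)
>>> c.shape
(7, 7, 7, 7)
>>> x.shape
(17, 7, 31)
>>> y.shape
(17, 7)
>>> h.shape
(17, 11)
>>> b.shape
(17, 7)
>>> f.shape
(17, 17)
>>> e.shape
(7, 7)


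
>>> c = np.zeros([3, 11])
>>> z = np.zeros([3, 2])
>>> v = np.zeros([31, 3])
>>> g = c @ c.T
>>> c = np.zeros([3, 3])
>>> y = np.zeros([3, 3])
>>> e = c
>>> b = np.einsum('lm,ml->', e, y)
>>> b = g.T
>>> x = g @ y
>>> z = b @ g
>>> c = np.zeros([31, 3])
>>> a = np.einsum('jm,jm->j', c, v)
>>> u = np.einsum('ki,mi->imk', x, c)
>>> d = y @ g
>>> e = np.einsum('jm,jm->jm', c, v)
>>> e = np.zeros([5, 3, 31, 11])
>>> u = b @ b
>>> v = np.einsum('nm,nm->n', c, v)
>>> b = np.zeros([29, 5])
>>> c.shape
(31, 3)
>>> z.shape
(3, 3)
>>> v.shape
(31,)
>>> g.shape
(3, 3)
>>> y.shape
(3, 3)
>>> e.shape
(5, 3, 31, 11)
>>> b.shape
(29, 5)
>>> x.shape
(3, 3)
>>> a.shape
(31,)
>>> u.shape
(3, 3)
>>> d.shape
(3, 3)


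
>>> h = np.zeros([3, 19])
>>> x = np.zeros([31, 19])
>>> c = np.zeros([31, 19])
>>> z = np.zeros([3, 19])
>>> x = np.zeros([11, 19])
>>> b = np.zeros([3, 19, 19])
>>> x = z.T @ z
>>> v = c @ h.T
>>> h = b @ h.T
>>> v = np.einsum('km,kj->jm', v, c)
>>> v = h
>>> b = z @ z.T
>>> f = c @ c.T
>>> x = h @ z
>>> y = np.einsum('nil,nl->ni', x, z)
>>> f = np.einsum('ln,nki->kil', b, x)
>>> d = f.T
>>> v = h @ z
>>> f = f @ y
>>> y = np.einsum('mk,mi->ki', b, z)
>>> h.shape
(3, 19, 3)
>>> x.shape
(3, 19, 19)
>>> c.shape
(31, 19)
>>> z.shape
(3, 19)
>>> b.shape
(3, 3)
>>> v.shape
(3, 19, 19)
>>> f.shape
(19, 19, 19)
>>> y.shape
(3, 19)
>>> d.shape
(3, 19, 19)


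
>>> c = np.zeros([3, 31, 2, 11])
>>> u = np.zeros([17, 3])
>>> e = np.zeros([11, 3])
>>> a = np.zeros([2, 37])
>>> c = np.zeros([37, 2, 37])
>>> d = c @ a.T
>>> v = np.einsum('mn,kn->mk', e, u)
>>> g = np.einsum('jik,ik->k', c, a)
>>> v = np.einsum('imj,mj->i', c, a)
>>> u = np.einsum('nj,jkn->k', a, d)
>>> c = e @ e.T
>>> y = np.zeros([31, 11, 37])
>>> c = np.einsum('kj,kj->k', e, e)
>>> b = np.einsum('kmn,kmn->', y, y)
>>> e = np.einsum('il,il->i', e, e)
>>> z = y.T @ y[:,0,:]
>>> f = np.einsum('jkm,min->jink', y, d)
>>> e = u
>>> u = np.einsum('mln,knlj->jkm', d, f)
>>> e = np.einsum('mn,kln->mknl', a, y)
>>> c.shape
(11,)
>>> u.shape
(11, 31, 37)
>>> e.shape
(2, 31, 37, 11)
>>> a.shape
(2, 37)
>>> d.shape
(37, 2, 2)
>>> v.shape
(37,)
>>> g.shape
(37,)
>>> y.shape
(31, 11, 37)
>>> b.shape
()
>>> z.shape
(37, 11, 37)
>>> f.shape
(31, 2, 2, 11)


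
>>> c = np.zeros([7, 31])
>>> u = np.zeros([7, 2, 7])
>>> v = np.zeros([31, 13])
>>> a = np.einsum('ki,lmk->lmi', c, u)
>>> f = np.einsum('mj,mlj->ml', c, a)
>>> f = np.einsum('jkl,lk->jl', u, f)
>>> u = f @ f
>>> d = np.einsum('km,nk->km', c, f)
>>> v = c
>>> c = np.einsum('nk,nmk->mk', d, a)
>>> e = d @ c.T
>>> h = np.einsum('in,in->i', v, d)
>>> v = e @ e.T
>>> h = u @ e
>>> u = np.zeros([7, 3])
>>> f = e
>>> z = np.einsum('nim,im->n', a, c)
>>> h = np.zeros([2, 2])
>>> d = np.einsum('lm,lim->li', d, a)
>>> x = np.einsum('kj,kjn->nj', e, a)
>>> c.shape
(2, 31)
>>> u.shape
(7, 3)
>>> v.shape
(7, 7)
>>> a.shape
(7, 2, 31)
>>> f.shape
(7, 2)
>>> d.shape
(7, 2)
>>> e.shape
(7, 2)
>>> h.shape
(2, 2)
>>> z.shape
(7,)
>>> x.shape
(31, 2)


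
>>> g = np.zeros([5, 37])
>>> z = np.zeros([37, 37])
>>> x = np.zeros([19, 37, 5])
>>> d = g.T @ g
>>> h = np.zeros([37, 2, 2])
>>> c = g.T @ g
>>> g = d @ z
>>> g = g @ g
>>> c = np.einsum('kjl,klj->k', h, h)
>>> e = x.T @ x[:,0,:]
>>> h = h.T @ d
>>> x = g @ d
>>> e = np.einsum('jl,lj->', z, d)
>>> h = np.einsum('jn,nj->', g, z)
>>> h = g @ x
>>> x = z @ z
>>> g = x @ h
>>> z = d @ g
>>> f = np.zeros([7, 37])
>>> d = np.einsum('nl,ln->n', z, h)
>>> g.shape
(37, 37)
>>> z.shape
(37, 37)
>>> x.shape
(37, 37)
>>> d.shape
(37,)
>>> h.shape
(37, 37)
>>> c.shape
(37,)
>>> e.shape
()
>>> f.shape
(7, 37)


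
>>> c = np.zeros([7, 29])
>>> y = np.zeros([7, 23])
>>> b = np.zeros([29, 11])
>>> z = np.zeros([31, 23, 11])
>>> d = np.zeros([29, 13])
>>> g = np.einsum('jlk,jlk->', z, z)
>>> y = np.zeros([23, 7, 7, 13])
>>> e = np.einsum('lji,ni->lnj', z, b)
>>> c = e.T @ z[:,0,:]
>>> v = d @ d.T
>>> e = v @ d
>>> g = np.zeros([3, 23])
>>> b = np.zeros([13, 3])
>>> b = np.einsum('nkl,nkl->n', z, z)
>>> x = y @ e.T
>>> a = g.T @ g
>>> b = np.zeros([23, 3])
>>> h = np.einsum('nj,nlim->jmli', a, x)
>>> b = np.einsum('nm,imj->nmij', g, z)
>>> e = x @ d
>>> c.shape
(23, 29, 11)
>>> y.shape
(23, 7, 7, 13)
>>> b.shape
(3, 23, 31, 11)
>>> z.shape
(31, 23, 11)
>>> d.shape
(29, 13)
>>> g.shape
(3, 23)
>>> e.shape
(23, 7, 7, 13)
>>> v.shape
(29, 29)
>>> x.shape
(23, 7, 7, 29)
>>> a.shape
(23, 23)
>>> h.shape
(23, 29, 7, 7)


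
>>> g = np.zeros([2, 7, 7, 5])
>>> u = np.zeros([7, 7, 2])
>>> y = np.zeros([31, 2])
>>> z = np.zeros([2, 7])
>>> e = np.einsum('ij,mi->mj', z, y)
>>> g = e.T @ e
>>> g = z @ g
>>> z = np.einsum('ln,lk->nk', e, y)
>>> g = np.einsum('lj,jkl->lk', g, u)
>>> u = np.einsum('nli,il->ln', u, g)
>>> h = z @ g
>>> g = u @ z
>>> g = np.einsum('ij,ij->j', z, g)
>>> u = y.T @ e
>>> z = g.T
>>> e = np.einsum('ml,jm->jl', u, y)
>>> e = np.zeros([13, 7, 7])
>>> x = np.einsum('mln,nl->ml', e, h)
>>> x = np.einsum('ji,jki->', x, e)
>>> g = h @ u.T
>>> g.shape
(7, 2)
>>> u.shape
(2, 7)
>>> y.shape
(31, 2)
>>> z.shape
(2,)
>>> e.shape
(13, 7, 7)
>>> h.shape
(7, 7)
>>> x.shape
()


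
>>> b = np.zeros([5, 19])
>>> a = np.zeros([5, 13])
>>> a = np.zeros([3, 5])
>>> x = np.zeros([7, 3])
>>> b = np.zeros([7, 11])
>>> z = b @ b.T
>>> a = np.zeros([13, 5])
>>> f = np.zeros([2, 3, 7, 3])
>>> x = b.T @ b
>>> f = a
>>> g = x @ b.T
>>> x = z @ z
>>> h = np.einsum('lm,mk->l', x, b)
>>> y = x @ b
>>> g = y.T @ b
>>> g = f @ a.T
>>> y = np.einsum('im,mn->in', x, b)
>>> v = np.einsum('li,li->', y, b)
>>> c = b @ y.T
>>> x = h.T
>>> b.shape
(7, 11)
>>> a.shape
(13, 5)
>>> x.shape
(7,)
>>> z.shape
(7, 7)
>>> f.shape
(13, 5)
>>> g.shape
(13, 13)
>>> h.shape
(7,)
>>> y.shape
(7, 11)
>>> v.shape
()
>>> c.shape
(7, 7)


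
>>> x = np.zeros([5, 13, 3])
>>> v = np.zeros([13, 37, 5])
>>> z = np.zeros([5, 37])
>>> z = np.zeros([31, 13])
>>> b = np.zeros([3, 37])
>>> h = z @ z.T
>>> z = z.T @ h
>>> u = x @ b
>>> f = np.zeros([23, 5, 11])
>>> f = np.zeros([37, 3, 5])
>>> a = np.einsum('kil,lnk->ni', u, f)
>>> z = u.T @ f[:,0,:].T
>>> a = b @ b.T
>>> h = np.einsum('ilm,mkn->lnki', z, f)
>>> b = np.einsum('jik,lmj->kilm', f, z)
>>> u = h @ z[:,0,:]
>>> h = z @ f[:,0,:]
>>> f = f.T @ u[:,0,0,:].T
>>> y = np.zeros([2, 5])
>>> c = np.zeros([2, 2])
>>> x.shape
(5, 13, 3)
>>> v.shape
(13, 37, 5)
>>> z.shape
(37, 13, 37)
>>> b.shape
(5, 3, 37, 13)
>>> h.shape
(37, 13, 5)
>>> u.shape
(13, 5, 3, 37)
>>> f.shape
(5, 3, 13)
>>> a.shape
(3, 3)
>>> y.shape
(2, 5)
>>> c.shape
(2, 2)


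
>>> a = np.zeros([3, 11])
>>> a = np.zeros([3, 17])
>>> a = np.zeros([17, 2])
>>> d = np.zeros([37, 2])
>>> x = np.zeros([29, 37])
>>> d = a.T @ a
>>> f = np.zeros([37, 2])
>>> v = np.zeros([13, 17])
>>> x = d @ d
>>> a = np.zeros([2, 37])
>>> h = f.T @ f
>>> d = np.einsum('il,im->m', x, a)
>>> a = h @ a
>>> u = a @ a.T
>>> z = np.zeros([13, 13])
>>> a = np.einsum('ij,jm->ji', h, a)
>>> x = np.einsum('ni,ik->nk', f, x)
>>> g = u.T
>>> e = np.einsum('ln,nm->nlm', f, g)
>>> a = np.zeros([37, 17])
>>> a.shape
(37, 17)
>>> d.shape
(37,)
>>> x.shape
(37, 2)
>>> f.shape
(37, 2)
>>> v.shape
(13, 17)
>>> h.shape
(2, 2)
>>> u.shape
(2, 2)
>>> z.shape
(13, 13)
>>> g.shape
(2, 2)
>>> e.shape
(2, 37, 2)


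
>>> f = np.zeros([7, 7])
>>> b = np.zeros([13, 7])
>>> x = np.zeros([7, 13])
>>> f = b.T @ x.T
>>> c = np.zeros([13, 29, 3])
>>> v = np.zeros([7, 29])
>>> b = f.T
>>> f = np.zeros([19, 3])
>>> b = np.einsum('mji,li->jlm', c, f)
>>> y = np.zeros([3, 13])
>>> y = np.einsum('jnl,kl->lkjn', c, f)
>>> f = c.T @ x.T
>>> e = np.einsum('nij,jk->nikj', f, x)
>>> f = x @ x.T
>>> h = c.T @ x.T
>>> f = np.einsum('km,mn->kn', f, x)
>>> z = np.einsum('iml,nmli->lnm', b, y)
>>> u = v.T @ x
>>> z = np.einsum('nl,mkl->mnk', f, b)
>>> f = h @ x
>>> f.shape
(3, 29, 13)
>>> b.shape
(29, 19, 13)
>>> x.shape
(7, 13)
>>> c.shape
(13, 29, 3)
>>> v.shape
(7, 29)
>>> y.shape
(3, 19, 13, 29)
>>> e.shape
(3, 29, 13, 7)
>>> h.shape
(3, 29, 7)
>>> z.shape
(29, 7, 19)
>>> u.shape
(29, 13)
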